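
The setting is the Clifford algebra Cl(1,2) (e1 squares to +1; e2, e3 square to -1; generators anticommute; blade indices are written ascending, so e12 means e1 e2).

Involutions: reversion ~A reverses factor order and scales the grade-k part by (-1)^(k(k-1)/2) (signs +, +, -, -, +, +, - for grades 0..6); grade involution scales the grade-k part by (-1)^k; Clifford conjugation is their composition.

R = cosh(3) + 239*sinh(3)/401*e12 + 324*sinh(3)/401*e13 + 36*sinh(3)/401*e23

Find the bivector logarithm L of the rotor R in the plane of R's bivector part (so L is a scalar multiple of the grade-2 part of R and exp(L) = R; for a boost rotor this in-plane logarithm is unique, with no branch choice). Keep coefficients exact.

The scalar part of R is cosh(3), which fixes the rapidity magnitude through cosh (cosh is even, so it cannot fix the sign — the bivector part carries that); dividing the bivector part by sinh of the rapidity gives the plane, and L = rapidity * plane, where the joint sign ambiguity of (rapidity, plane) cancels in the product.
Concretely: cosh(rapidity) = cosh(3) gives rapidity = ±3, and since rapidity/sinh(rapidity) is even the sign is immaterial: L = (rapidity/sinh(rapidity)) * <R>_2 = (3/sinh(3)) * <R>_2.
Answer: 717/401*e12 + 972/401*e13 + 108/401*e23


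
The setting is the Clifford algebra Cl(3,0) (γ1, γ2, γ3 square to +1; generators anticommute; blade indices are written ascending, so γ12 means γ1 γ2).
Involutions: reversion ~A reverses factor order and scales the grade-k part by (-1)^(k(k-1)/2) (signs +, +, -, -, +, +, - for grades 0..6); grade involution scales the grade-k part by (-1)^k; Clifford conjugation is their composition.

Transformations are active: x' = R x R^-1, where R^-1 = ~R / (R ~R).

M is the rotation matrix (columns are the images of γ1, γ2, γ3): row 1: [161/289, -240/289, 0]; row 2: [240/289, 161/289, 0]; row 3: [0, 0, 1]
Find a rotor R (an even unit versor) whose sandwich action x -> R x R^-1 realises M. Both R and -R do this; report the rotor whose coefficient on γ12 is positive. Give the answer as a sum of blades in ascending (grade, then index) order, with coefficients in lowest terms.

Method: write R = a + b12*γ12 + b13*γ13 + b23*γ23 with a^2 + b12^2 + b13^2 + b23^2 = 1 (so R^-1 = ~R). Expanding the columns R e_j ~R gives tr M = 4a^2 - 1 and, from the antisymmetric part, M21 - M12 = -4a*b12, M13 - M31 = 4a*b13, M32 - M23 = -4a*b23.
Here tr M = 611/289, so a^2 = (1 + tr M)/4 = 225/289 and a = ±15/17. Taking a = 15/17: M21 - M12 = 480/289, M13 - M31 = 0, M32 - M23 = 0, giving b12 = -8/17, b13 = 0, b23 = 0, i.e. R = 15/17 - 8/17*γ12.
Its γ12 coefficient is negative, so report the other preimage -R.
Answer: -15/17 + 8/17*γ12. Recall the cover is two-to-one: with M of trace 611/289, both preimages act alike, and the stated γ12 sign chooses the sheet.


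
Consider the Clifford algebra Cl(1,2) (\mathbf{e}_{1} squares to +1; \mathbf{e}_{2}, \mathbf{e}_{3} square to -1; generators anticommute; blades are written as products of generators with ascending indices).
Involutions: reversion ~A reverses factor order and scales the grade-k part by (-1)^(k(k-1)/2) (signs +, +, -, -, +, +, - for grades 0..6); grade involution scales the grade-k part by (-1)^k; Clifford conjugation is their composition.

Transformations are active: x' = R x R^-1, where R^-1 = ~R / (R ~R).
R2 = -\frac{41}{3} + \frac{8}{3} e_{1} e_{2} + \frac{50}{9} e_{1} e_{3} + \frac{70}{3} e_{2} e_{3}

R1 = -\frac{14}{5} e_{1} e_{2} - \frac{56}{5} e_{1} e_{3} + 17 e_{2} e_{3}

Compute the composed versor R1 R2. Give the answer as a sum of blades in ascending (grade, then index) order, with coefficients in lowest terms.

Distribute over the terms of R1 (each basis-blade product reordered to ascending indices, repeated generators contracted through their squares):
(-\frac{14}{5} e_{1} e_{2}) R2 = -\frac{112}{15} + \frac{574}{15} e_{1} e_{2} + \frac{196}{3} e_{1} e_{3} + \frac{140}{9} e_{2} e_{3}
(-\frac{56}{5} e_{1} e_{3}) R2 = -\frac{560}{9} - \frac{784}{3} e_{1} e_{2} + \frac{2296}{15} e_{1} e_{3} - \frac{448}{15} e_{2} e_{3}
(17 e_{2} e_{3}) R2 = -\frac{1190}{3} - \frac{850}{9} e_{1} e_{2} + \frac{136}{3} e_{1} e_{3} - \frac{697}{3} e_{2} e_{3}
Summing the partial products and collecting blades:
Answer: -\frac{20986}{45} - \frac{14288}{45} e_{1} e_{2} + \frac{3956}{15} e_{1} e_{3} - \frac{11099}{45} e_{2} e_{3}


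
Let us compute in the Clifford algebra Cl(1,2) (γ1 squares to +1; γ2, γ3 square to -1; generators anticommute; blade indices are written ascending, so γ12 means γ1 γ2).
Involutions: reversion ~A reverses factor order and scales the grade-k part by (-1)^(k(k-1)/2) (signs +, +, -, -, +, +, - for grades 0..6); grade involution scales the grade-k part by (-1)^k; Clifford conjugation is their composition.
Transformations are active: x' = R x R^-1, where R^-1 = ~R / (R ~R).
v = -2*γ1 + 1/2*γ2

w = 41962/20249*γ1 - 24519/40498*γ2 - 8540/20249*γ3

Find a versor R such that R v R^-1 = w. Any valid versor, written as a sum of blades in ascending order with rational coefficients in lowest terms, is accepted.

Take R = v + w = 1464/20249*γ1 - 2135/20249*γ2 - 8540/20249*γ3. Because q(v) = q(w) = 15/4, conjugation by R sends v exactly to w.
Answer: 1464/20249*γ1 - 2135/20249*γ2 - 8540/20249*γ3


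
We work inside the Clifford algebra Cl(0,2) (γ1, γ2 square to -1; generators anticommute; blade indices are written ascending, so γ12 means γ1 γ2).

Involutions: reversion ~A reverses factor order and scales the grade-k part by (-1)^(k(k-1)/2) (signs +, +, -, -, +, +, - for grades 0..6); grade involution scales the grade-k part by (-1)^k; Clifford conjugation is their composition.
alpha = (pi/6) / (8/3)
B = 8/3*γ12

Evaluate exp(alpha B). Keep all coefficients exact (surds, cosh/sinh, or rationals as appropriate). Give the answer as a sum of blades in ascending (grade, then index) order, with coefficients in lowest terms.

B^2 = (8/3)^2*(γ12)^2 = 64/9*(-1) = -64/9 (a basis 2-blade squares to minus the product of its generators' squares).
B^2 = -64/9 — B^2 < 0, so the exponential closes trigonometrically: l = 8/3, alpha*l = pi/6, so exp(alpha B) = cos(pi/6) + (sin(pi/6)/(8/3))*B = sqrt(3)/2 + (3/16)*B.
Answer: sqrt(3)/2 + 1/2*γ12


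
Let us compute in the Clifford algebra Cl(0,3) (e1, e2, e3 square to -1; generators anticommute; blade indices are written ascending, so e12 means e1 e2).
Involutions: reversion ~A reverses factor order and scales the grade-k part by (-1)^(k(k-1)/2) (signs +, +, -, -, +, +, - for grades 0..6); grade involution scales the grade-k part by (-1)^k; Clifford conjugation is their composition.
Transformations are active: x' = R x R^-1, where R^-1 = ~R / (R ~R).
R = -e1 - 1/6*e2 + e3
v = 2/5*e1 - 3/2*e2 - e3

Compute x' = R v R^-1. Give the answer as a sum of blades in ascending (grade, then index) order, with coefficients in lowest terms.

~R = -e1 - 1/6*e2 + e3, and R ~R = -73/36, so R^-1 = ~R / (-73/36).
R v = 23/20 + 47/30*e12 + 3/5*e13 + 5/3*e23
Answer: 268/365*e1 + 1233/730*e2 - 49/365*e3


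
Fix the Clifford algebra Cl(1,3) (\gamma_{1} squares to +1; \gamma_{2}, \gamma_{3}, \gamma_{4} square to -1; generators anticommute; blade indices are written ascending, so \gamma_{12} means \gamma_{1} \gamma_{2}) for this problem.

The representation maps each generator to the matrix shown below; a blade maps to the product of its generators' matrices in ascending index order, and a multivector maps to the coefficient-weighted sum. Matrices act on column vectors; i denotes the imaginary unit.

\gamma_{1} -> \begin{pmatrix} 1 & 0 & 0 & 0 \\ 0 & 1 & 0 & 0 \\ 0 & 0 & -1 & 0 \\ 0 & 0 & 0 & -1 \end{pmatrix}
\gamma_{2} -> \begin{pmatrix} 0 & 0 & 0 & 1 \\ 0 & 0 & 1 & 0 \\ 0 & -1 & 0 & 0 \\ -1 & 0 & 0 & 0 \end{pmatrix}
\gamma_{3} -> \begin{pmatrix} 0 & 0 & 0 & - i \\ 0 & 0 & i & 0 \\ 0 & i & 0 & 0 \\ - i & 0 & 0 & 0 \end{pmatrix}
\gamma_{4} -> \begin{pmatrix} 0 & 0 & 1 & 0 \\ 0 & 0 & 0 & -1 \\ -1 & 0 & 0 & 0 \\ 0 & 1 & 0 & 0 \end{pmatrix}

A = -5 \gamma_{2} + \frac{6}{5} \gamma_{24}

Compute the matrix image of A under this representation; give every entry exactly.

Bivector images (products of the table entries): rho(\gamma_{24}) = rho(\gamma_{2})rho(\gamma_{4}) = \begin{pmatrix} 0 & 1 & 0 & 0 \\ -1 & 0 & 0 & 0 \\ 0 & 0 & 0 & 1 \\ 0 & 0 & -1 & 0 \end{pmatrix}.
M = (-5)*rho(\gamma_{2}) + (\frac{6}{5})*rho(\gamma_{24}), summed entrywise:
Answer: \begin{pmatrix} 0 & \frac{6}{5} & 0 & -5 \\ - \frac{6}{5} & 0 & -5 & 0 \\ 0 & 5 & 0 & \frac{6}{5} \\ 5 & 0 & - \frac{6}{5} & 0 \end{pmatrix}


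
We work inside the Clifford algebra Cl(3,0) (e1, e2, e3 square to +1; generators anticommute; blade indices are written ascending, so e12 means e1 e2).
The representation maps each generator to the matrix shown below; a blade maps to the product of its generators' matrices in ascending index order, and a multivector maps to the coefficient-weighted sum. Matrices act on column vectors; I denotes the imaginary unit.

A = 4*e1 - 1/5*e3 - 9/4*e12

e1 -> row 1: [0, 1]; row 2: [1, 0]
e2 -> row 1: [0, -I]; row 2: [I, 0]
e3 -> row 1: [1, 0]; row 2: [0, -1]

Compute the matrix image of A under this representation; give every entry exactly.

Bivector images (products of the table entries): rho(e12) = rho(e1)rho(e2) = row 1: [I, 0]; row 2: [0, -I].
M = (4)*rho(e1) + (-1/5)*rho(e3) + (-9/4)*rho(e12), summed entrywise:
Answer: row 1: [-1/5 - 9*I/4, 4]; row 2: [4, 1/5 + 9*I/4]


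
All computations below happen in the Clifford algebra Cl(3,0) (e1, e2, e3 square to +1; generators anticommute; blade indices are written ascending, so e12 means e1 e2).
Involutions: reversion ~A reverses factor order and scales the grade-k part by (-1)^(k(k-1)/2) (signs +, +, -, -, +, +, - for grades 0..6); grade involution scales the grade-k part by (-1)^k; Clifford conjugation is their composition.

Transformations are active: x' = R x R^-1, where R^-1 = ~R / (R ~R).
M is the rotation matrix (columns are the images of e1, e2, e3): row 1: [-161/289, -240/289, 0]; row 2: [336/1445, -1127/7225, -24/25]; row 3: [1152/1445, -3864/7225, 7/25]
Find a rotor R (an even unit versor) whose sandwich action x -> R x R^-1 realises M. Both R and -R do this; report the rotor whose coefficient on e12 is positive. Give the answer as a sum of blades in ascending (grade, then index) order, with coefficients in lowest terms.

Method: write R = a + b12*e12 + b13*e13 + b23*e23 with a^2 + b12^2 + b13^2 + b23^2 = 1 (so R^-1 = ~R). Expanding the columns R e_j ~R gives tr M = 4a^2 - 1 and, from the antisymmetric part, M21 - M12 = -4a*b12, M13 - M31 = 4a*b13, M32 - M23 = -4a*b23.
Here tr M = -3129/7225, so a^2 = (1 + tr M)/4 = 1024/7225 and a = ±32/85. Taking a = 32/85: M21 - M12 = 1536/1445, M13 - M31 = -1152/1445, M32 - M23 = 3072/7225, giving b12 = -12/17, b13 = -9/17, b23 = -24/85, i.e. R = 32/85 - 12/17*e12 - 9/17*e13 - 24/85*e23.
Its e12 coefficient is negative, so report the other preimage -R.
Answer: -32/85 + 12/17*e12 + 9/17*e13 + 24/85*e23. Recall the cover is two-to-one: with M of trace -3129/7225, both preimages act alike, and the stated e12 sign chooses the sheet.


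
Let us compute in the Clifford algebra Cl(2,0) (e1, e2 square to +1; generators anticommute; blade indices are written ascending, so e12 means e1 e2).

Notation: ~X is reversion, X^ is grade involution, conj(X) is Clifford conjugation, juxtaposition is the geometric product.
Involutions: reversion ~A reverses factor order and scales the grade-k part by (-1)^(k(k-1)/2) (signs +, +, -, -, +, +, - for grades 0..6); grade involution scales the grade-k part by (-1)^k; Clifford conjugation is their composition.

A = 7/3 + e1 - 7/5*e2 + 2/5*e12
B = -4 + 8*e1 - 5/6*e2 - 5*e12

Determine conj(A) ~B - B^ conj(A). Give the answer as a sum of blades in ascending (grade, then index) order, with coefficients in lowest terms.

first term: -33/2 + 16*e1 - 841/90*e2 + 29/10*e12
second term: -13/6 - 64/3*e1 - 491/90*e2 - 613/30*e12
Answer: -43/3 + 112/3*e1 - 35/9*e2 + 70/3*e12


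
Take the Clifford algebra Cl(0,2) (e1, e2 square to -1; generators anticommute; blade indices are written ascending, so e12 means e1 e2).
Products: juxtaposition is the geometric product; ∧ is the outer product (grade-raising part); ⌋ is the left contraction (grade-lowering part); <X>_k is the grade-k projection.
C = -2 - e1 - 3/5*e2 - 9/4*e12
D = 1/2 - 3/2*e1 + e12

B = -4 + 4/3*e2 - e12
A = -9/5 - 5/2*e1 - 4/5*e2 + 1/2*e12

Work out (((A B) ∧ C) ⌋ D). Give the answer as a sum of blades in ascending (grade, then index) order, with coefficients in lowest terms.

step 1: 263/30 + 152/15*e1 - 17/10*e2 - 53/15*e12
step 2: -263/15 - 871/30*e1 - 93/50*e2 - 12263/600*e12
step 3: -19127/600 + 611/25*e1 + 871/30*e2 - 263/15*e12
Answer: -19127/600 + 611/25*e1 + 871/30*e2 - 263/15*e12


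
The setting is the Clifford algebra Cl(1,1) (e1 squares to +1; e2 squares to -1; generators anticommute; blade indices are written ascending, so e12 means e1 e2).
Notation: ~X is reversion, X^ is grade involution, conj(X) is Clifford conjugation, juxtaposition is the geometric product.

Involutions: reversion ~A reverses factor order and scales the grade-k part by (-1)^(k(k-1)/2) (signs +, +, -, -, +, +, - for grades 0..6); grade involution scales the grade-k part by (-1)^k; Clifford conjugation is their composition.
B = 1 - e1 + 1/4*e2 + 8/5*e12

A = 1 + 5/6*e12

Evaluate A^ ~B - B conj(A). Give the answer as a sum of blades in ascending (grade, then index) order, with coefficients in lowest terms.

first term: -1/3 - 29/24*e1 + 13/12*e2 - 23/30*e12
second term: -1/3 - 29/24*e1 + 13/12*e2 + 23/30*e12
Answer: -23/15*e12


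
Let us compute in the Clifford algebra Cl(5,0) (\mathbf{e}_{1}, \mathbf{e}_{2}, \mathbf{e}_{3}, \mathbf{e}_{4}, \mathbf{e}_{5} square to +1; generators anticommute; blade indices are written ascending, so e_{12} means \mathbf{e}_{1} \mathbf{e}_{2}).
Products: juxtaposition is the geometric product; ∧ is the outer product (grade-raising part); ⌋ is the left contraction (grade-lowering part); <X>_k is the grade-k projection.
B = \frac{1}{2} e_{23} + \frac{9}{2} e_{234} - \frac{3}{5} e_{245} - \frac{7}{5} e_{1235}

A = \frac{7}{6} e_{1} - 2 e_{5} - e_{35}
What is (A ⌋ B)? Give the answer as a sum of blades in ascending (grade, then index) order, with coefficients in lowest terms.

step 1: -\frac{7}{5} e_{12} + \frac{6}{5} e_{24} - \frac{14}{5} e_{123} - \frac{49}{30} e_{235}
Answer: -\frac{7}{5} e_{12} + \frac{6}{5} e_{24} - \frac{14}{5} e_{123} - \frac{49}{30} e_{235}


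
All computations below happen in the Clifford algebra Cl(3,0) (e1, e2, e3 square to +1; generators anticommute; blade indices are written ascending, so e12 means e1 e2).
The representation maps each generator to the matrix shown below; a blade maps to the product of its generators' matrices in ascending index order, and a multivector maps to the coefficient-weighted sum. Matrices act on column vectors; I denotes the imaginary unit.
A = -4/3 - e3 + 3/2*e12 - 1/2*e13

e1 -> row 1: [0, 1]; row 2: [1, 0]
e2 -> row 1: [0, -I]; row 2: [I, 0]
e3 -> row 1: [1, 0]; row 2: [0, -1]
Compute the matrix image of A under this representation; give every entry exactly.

Bivector images (products of the table entries): rho(e12) = rho(e1)rho(e2) = row 1: [I, 0]; row 2: [0, -I]; rho(e13) = rho(e1)rho(e3) = row 1: [0, -1]; row 2: [1, 0].
M = (-4/3)*1 + (-1)*rho(e3) + (3/2)*rho(e12) + (-1/2)*rho(e13), summed entrywise (1 is the identity matrix):
Answer: row 1: [-7/3 + 3*I/2, 1/2]; row 2: [-1/2, -1/3 - 3*I/2]


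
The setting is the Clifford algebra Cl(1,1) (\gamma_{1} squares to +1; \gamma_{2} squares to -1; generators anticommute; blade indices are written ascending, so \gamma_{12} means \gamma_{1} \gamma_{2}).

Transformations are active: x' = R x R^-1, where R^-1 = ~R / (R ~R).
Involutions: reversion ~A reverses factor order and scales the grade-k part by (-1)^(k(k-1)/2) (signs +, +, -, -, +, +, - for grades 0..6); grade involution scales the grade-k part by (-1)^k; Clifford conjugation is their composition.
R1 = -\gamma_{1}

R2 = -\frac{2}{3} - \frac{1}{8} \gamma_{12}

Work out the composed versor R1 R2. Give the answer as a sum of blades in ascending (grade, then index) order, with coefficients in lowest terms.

Distribute over the terms of R1 (each basis-blade product reordered to ascending indices, repeated generators contracted through their squares):
(-\gamma_{1}) R2 = \frac{2}{3} \gamma_{1} + \frac{1}{8} \gamma_{2}
Answer: \frac{2}{3} \gamma_{1} + \frac{1}{8} \gamma_{2}


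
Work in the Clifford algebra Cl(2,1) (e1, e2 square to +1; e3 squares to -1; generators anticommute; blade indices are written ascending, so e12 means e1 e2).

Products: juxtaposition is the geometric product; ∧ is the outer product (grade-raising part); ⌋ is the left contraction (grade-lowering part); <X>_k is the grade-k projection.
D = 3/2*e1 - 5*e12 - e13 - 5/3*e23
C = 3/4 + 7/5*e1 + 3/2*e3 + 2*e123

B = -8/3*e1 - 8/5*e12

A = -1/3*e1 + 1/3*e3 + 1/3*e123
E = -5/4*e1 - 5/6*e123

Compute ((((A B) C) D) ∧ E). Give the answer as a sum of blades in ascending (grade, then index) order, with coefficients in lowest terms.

step 1: 8/9 + 8/15*e2 + 8/15*e3 + 8/9*e13 - 8/9*e23 - 8/15*e123
step 2: -6/5 - 28/15*e1 - 2/45*e2 + 22/45*e3 - 76/75*e12 - 86/75*e13 - 46/75*e23 + 2/15*e123
step 3: -1282/225 - 41/15*e1 + 6866/675*e2 + 2921/675*e3 + 1657/225*e12 - 41/45*e13 + 173/25*e23 - 67/225*e123
step 4: 641/90*e1 + 3433/270*e12 + 2921/540*e13 - 2107/540*e123
Answer: 641/90*e1 + 3433/270*e12 + 2921/540*e13 - 2107/540*e123


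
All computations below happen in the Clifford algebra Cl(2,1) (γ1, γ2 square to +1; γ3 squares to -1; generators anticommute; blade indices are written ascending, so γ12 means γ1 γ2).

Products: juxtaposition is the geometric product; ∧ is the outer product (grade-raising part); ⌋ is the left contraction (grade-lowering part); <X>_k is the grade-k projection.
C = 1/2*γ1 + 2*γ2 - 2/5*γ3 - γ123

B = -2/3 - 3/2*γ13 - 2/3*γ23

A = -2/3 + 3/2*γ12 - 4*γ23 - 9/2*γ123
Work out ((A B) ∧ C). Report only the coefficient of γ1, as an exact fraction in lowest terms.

step 1: 28/9 + 3*γ1 - 27/4*γ2 - 7*γ12 + 193/36*γ23 + 3*γ123
step 2: 14/9*γ1 + 56/9*γ2 - 56/45*γ3 + 75/8*γ12 - 6/5*γ13 + 27/10*γ23 + 853/360*γ123
Answer: 14/9


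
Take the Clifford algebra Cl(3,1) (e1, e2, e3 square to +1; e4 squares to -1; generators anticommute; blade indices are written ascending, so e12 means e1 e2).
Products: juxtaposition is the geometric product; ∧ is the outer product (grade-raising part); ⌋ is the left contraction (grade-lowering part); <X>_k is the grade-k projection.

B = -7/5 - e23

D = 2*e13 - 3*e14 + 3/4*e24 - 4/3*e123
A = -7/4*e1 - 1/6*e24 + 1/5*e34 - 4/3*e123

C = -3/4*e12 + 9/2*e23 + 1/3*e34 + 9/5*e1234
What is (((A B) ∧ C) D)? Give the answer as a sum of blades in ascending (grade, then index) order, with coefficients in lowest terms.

step 1: 67/60*e1 + 13/30*e24 - 17/150*e34 + 217/60*e123
step 2: 201/40*e123 + 67/180*e134 + 17/200*e1234
step 3: 67/10 + 201/20*e2 + 67/60*e3 - 193/225*e4 - 51/800*e13 - 51/200*e23 + 1799/2700*e24 - 67/240*e123 - 603/160*e134 - 603/40*e234
Answer: 67/10 + 201/20*e2 + 67/60*e3 - 193/225*e4 - 51/800*e13 - 51/200*e23 + 1799/2700*e24 - 67/240*e123 - 603/160*e134 - 603/40*e234


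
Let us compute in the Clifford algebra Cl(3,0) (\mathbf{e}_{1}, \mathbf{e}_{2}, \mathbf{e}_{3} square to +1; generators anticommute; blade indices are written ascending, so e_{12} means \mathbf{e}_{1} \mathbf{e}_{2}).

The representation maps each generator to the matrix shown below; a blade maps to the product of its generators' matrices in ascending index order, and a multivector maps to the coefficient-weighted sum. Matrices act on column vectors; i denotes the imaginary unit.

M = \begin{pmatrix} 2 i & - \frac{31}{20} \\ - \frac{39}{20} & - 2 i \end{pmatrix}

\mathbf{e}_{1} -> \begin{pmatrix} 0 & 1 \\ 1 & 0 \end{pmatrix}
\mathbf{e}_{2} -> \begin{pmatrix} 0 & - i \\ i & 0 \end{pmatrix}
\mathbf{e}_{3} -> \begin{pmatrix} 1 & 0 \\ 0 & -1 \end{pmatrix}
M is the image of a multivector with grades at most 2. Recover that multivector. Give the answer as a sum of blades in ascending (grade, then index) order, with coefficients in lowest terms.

Method: 1, rho(e_{1}), rho(e_{2}), rho(e_{3}) form a trace-orthogonal basis of the 2x2 complex matrices (tr(X Y) = 2 if X = Y, else 0), so M = m0*1 + m1*rho(e_{1}) + m2*rho(e_{2}) + m3*rho(e_{3}) with m0 = tr(M)/2 = 0, m1 = tr(M rho(e_{1}))/2 = - \frac{7}{4}, m2 = tr(M rho(e_{2}))/2 = \frac{i}{5}, m3 = tr(M rho(e_{3}))/2 = 2 i.
Multiplying table entries, the bivector images are rho(e_{12}) = i*rho(e_{3}), rho(e_{13}) = -i*rho(e_{2}), rho(e_{23}) = i*rho(e_{1}); with real blade coefficients the real parts of m0..m3 are the coefficients of 1, e_{1}, e_{2}, e_{3} and the imaginary parts give the bivectors (e_{23}: Im m1, e_{13}: -Im m2, e_{12}: Im m3).
Answer: -\frac{7}{4} e_{1} + 2 e_{12} - \frac{1}{5} e_{13}


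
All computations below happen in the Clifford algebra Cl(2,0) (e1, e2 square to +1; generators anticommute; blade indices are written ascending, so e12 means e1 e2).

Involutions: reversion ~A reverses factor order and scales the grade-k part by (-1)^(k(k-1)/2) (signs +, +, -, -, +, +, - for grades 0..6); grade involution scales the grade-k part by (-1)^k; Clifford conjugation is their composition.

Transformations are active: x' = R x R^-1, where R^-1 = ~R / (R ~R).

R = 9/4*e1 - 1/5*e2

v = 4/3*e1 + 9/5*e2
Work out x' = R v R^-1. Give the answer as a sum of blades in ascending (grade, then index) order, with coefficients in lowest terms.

~R = 9/4*e1 - 1/5*e2, and R ~R = 2041/400, so R^-1 = ~R / (2041/400).
R v = 66/25 + 259/60*e12
Answer: 6092/6123*e1 - 20481/10205*e2


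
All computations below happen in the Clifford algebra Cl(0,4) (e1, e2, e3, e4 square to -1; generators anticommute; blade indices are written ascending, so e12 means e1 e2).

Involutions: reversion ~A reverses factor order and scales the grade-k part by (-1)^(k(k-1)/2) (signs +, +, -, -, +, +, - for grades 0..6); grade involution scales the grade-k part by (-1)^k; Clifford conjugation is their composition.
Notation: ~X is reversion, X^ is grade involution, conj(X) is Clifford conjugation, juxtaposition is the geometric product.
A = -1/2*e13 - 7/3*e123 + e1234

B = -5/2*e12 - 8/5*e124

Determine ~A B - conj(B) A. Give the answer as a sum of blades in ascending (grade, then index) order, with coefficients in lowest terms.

first term: 127/30*e3 + 5/4*e23 + 187/30*e34 + 4/5*e234
second term: 223/30*e3 - 5/4*e23 + 37/30*e34 + 4/5*e234
Answer: -16/5*e3 + 5/2*e23 + 5*e34


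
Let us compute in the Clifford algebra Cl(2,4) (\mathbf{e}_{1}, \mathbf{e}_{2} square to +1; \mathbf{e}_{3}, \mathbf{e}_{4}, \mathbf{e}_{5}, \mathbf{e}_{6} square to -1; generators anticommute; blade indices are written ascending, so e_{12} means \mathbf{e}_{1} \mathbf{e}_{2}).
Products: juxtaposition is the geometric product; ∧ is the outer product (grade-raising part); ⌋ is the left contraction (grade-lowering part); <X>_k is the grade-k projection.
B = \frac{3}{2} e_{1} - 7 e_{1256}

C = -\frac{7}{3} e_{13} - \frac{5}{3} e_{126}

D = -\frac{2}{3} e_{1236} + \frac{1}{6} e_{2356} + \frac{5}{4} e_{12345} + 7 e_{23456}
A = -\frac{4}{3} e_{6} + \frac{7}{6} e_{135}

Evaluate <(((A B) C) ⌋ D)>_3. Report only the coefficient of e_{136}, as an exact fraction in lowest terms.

step 1: 2 e_{16} + \frac{7}{4} e_{35} + \frac{28}{3} e_{125} + \frac{49}{6} e_{236}
step 2: \frac{10}{3} e_{2} - \frac{245}{18} e_{13} - \frac{49}{12} e_{15} - \frac{14}{3} e_{36} + \frac{140}{9} e_{56} + \frac{343}{18} e_{126} + \frac{196}{9} e_{235} - \frac{35}{12} e_{12356}
step 3: \frac{343}{27} e_{3} - \frac{98}{27} e_{6} - \frac{28}{9} e_{12} - \frac{245}{9} e_{14} - \frac{70}{27} e_{23} - \frac{7}{9} e_{25} - \frac{245}{27} e_{26} + \frac{1372}{9} e_{46} + \frac{20}{9} e_{136} - \frac{14945}{144} e_{234} + \frac{3577}{72} e_{245} + \frac{5}{9} e_{356} - \frac{25}{6} e_{1345} + \frac{70}{3} e_{3456}
step 4: \frac{20}{9} e_{136} - \frac{14945}{144} e_{234} + \frac{3577}{72} e_{245} + \frac{5}{9} e_{356}
Answer: \frac{20}{9}


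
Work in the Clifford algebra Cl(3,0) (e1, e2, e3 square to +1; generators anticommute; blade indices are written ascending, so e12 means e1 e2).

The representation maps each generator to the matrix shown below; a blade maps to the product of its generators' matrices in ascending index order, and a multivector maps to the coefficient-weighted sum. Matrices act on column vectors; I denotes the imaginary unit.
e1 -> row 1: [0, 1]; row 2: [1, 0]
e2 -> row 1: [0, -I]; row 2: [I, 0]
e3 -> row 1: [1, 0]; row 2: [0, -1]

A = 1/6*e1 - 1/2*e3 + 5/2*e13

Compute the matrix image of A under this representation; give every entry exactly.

Bivector images (products of the table entries): rho(e13) = rho(e1)rho(e3) = row 1: [0, -1]; row 2: [1, 0].
M = (1/6)*rho(e1) + (-1/2)*rho(e3) + (5/2)*rho(e13), summed entrywise:
Answer: row 1: [-1/2, -7/3]; row 2: [8/3, 1/2]


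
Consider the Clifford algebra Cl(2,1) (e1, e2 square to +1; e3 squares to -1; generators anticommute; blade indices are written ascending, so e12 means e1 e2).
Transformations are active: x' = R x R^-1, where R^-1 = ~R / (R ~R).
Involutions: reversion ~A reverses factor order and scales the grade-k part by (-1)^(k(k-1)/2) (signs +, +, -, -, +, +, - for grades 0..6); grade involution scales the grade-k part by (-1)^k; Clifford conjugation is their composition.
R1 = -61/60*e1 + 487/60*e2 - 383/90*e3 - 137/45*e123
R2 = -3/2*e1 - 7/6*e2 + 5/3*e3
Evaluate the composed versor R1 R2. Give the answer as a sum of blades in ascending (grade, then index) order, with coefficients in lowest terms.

Distribute over the terms of R2 (each basis-blade product reordered to ascending indices, repeated generators contracted through their squares):
R1 (-3/2*e1) = 61/40 + 487/40*e12 - 383/60*e13 + 137/30*e23
R1 (-7/6*e2) = -3409/360 + 427/360*e12 - 959/270*e13 - 2681/540*e23
R1 (5/3*e3) = 383/54 + 137/27*e12 - 61/36*e13 + 487/36*e23
Summing the partial products and collecting blades:
Answer: -23/27 + 1991/108*e12 - 314/27*e13 + 709/54*e23


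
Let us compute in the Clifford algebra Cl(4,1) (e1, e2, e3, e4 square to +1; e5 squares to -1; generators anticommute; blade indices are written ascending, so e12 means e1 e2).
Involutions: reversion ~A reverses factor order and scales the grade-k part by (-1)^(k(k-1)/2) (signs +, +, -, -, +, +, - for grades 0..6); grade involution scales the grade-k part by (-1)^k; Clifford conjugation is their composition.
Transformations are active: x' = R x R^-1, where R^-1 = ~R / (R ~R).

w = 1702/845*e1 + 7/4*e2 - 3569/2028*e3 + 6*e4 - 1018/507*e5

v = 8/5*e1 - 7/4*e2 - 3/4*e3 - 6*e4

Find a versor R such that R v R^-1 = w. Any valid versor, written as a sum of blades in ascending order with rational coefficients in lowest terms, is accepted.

Equal squares first: v^2 = w^2 = 8437/200. Then v + w = 3054/845*e1 - 2545/1014*e3 - 1018/507*e5 is a versor taking v to w, provided it is invertible.
Answer: 3054/845*e1 - 2545/1014*e3 - 1018/507*e5


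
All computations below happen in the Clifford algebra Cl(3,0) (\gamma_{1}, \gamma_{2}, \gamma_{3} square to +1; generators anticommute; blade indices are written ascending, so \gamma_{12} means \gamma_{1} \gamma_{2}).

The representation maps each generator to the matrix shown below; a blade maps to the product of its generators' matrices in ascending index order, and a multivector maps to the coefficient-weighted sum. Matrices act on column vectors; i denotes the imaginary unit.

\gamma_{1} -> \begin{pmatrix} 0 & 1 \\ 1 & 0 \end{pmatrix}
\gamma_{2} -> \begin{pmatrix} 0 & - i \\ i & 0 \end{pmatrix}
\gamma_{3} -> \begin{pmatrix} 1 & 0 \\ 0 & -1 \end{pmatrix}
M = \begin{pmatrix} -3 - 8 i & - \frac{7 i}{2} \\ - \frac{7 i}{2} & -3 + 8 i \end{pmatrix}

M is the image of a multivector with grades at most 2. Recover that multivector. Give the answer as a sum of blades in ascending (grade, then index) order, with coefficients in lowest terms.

Method: 1, rho(\gamma_{1}), rho(\gamma_{2}), rho(\gamma_{3}) form a trace-orthogonal basis of the 2x2 complex matrices (tr(X Y) = 2 if X = Y, else 0), so M = m0*1 + m1*rho(\gamma_{1}) + m2*rho(\gamma_{2}) + m3*rho(\gamma_{3}) with m0 = tr(M)/2 = -3, m1 = tr(M rho(\gamma_{1}))/2 = - \frac{7 i}{2}, m2 = tr(M rho(\gamma_{2}))/2 = 0, m3 = tr(M rho(\gamma_{3}))/2 = - 8 i.
Multiplying table entries, the bivector images are rho(\gamma_{12}) = i*rho(\gamma_{3}), rho(\gamma_{13}) = -i*rho(\gamma_{2}), rho(\gamma_{23}) = i*rho(\gamma_{1}); with real blade coefficients the real parts of m0..m3 are the coefficients of 1, \gamma_{1}, \gamma_{2}, \gamma_{3} and the imaginary parts give the bivectors (\gamma_{23}: Im m1, \gamma_{13}: -Im m2, \gamma_{12}: Im m3).
Answer: -3 - 8 \gamma_{12} - \frac{7}{2} \gamma_{23}


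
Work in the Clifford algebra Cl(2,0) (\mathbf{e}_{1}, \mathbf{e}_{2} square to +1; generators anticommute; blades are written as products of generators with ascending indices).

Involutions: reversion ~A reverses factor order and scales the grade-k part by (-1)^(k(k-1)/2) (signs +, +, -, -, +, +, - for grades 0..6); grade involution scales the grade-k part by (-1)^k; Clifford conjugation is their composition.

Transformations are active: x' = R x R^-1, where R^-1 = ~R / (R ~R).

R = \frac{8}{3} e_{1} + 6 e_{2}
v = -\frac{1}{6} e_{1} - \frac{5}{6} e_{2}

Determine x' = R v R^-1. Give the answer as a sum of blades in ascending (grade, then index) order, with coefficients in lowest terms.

~R = \frac{8}{3} e_{1} + 6 e_{2}, and R ~R = \frac{388}{9}, so R^-1 = ~R / (\frac{388}{9}).
R v = -\frac{49}{9} - \frac{11}{9} e_{1} e_{2}
Answer: -\frac{295}{582} e_{1} - \frac{397}{582} e_{2}


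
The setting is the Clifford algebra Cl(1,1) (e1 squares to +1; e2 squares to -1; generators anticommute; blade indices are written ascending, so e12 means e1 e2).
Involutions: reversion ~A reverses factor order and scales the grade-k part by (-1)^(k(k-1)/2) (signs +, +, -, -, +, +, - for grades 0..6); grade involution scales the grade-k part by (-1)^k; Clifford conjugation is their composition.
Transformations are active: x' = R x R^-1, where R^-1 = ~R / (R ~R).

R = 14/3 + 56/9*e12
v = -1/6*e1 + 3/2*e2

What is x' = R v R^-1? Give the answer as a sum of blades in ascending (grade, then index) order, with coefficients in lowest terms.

~R = 14/3 - 56/9*e12, and R ~R = -1372/81, so R^-1 = ~R / (-1372/81).
R v = -91/9*e1 + 217/27*e2
Answer: 241/42*e1 - 83/14*e2


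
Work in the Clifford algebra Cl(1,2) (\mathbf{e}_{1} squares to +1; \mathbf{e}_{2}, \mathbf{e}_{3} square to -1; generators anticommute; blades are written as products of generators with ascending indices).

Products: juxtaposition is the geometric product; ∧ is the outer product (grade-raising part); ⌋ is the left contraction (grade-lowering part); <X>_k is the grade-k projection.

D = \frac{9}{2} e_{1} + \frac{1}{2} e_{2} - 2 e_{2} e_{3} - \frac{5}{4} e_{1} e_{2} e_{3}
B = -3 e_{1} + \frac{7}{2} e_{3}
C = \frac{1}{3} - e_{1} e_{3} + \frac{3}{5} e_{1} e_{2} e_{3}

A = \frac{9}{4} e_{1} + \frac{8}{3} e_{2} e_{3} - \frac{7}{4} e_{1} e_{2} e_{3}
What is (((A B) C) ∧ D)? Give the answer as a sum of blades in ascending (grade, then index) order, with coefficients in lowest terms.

step 1: -\frac{27}{4} - \frac{28}{3} e_{2} + \frac{49}{8} e_{1} e_{2} + \frac{63}{8} e_{1} e_{3} + \frac{21}{4} e_{2} e_{3} - 8 e_{1} e_{2} e_{3}
step 2: -\frac{213}{40} - \frac{63}{20} e_{1} - \frac{5701}{360} e_{2} + \frac{147}{40} e_{3} + \frac{175}{24} e_{1} e_{2} + \frac{151}{40} e_{1} e_{3} + \frac{63}{8} e_{2} e_{3} - \frac{321}{20} e_{1} e_{2} e_{3}
step 3: -\frac{1917}{80} e_{1} - \frac{213}{80} e_{2} + \frac{1115}{16} e_{1} e_{2} - \frac{1323}{80} e_{1} e_{3} + \frac{141}{16} e_{2} e_{3} + \frac{7441}{160} e_{1} e_{2} e_{3}
Answer: -\frac{1917}{80} e_{1} - \frac{213}{80} e_{2} + \frac{1115}{16} e_{1} e_{2} - \frac{1323}{80} e_{1} e_{3} + \frac{141}{16} e_{2} e_{3} + \frac{7441}{160} e_{1} e_{2} e_{3}


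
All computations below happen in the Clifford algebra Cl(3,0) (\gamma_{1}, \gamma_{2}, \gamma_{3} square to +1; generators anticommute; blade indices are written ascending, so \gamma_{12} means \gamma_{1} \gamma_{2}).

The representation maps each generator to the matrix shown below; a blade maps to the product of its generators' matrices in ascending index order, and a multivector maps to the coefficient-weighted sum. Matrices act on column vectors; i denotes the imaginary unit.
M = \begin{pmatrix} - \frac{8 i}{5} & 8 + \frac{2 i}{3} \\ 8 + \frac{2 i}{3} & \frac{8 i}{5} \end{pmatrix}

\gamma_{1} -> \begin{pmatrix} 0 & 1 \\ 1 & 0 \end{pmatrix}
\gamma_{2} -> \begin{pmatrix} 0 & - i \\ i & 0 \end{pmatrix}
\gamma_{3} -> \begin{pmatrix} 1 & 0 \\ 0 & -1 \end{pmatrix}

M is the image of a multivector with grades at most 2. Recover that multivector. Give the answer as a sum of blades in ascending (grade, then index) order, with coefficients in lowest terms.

Method: 1, rho(\gamma_{1}), rho(\gamma_{2}), rho(\gamma_{3}) form a trace-orthogonal basis of the 2x2 complex matrices (tr(X Y) = 2 if X = Y, else 0), so M = m0*1 + m1*rho(\gamma_{1}) + m2*rho(\gamma_{2}) + m3*rho(\gamma_{3}) with m0 = tr(M)/2 = 0, m1 = tr(M rho(\gamma_{1}))/2 = 8 + \frac{2 i}{3}, m2 = tr(M rho(\gamma_{2}))/2 = 0, m3 = tr(M rho(\gamma_{3}))/2 = - \frac{8 i}{5}.
Multiplying table entries, the bivector images are rho(\gamma_{12}) = i*rho(\gamma_{3}), rho(\gamma_{13}) = -i*rho(\gamma_{2}), rho(\gamma_{23}) = i*rho(\gamma_{1}); with real blade coefficients the real parts of m0..m3 are the coefficients of 1, \gamma_{1}, \gamma_{2}, \gamma_{3} and the imaginary parts give the bivectors (\gamma_{23}: Im m1, \gamma_{13}: -Im m2, \gamma_{12}: Im m3).
Answer: 8 \gamma_{1} - \frac{8}{5} \gamma_{12} + \frac{2}{3} \gamma_{23}


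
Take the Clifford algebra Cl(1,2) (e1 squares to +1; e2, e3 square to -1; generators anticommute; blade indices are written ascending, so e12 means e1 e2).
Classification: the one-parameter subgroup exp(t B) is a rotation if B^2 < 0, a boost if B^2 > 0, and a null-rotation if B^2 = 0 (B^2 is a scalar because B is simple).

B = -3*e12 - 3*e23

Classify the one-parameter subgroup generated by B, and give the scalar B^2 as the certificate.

B^2 term by term: the squares give (-3)^2*(e12)^2 + (-3)^2*(e23)^2 = 9*(+1) + 9*(-1) = 0 (each basis 2-blade squares to minus the product of its generators' squares); cross terms between blades sharing an index anticommute and cancel. So B^2 = 0.
Answer: null-rotation, certificate B^2 = 0. The class reads off the invariant scalar 0 directly.


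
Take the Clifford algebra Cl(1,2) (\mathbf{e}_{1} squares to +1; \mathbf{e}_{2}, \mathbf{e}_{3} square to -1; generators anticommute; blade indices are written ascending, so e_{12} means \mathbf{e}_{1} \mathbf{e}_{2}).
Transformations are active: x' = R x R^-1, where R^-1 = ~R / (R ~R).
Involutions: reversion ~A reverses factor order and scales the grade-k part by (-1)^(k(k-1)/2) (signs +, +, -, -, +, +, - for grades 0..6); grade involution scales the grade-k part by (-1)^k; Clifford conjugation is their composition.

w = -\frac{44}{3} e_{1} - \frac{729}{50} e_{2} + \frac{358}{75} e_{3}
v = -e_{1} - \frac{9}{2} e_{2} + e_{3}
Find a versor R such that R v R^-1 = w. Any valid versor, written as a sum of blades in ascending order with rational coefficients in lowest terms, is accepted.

Here q(v) = q(w) = -\frac{81}{4}; the classical choice R = v + w = -\frac{47}{3} e_{1} - \frac{477}{25} e_{2} + \frac{433}{75} e_{3} then realises v -> w under the sandwich.
Answer: -\frac{47}{3} e_{1} - \frac{477}{25} e_{2} + \frac{433}{75} e_{3}


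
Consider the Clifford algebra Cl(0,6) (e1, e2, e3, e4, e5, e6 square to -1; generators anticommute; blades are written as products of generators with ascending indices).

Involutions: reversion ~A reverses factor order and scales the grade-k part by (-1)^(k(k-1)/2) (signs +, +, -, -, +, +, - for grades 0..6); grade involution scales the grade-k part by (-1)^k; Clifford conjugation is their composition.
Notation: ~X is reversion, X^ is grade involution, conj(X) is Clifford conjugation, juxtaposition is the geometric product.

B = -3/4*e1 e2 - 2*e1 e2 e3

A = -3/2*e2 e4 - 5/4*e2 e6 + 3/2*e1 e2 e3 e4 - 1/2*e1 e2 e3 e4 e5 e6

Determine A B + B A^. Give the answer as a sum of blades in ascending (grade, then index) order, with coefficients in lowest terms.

first term: 3*e4 + 9/8*e1 e4 + 15/16*e1 e6 + 9/8*e3 e4 - 3*e1 e3 e4 - 5/2*e1 e3 e6 - e4 e5 e6 - 3/8*e3 e4 e5 e6
second term: -3*e4 - 9/8*e1 e4 - 15/16*e1 e6 + 9/8*e3 e4 + 3*e1 e3 e4 + 5/2*e1 e3 e6 + e4 e5 e6 - 3/8*e3 e4 e5 e6
Answer: 9/4*e3 e4 - 3/4*e3 e4 e5 e6


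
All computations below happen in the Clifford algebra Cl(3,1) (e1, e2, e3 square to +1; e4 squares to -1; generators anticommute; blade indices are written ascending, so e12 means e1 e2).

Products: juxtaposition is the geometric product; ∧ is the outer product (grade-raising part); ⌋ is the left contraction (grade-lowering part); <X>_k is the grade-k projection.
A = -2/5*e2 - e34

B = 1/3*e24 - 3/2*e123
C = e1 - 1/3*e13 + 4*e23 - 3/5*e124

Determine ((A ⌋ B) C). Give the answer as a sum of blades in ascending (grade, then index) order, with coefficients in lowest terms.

step 1: -2/15*e4 - 3/5*e13
step 2: -1/5 + 3/5*e3 + 58/25*e12 + 2/15*e14 + 2/45*e134 - 13/75*e234
Answer: -1/5 + 3/5*e3 + 58/25*e12 + 2/15*e14 + 2/45*e134 - 13/75*e234


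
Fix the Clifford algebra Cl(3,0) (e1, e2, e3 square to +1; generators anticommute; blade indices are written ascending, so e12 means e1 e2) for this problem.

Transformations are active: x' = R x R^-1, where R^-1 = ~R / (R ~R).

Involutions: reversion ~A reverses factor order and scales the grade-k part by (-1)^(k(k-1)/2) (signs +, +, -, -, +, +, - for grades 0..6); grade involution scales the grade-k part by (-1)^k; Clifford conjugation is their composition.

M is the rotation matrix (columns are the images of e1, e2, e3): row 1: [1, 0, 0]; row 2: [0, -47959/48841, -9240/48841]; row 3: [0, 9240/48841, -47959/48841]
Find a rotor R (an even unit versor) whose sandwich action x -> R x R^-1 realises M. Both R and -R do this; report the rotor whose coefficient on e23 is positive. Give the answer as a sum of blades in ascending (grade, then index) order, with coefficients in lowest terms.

Method: write R = a + b12*e12 + b13*e13 + b23*e23 with a^2 + b12^2 + b13^2 + b23^2 = 1 (so R^-1 = ~R). Expanding the columns R e_j ~R gives tr M = 4a^2 - 1 and, from the antisymmetric part, M21 - M12 = -4a*b12, M13 - M31 = 4a*b13, M32 - M23 = -4a*b23.
Here tr M = -47077/48841, so a^2 = (1 + tr M)/4 = 441/48841 and a = ±21/221. Taking a = 21/221: M21 - M12 = 0, M13 - M31 = 0, M32 - M23 = 18480/48841, giving b12 = 0, b13 = 0, b23 = -220/221, i.e. R = 21/221 - 220/221*e23.
Its e23 coefficient is negative, so report the other preimage -R.
Answer: -21/221 + 220/221*e23. Note: both R and -R realise this M (trace -47077/48841); the covering map identifies them, and the e23-coefficient sign is the tie-breaker.


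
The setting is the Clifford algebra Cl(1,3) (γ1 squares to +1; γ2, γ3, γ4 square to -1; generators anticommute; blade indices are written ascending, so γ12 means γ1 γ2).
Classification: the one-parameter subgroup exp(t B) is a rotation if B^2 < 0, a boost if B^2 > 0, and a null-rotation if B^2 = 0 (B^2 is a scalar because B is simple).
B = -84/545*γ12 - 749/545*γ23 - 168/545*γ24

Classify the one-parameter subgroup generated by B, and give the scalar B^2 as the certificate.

B^2 term by term: the squares give (-84/545)^2*(γ12)^2 + (-749/545)^2*(γ23)^2 + (-168/545)^2*(γ24)^2 = 7056/297025*(+1) + 561001/297025*(-1) + 28224/297025*(-1) = -49/25 (each basis 2-blade squares to minus the product of its generators' squares); cross terms between blades sharing an index anticommute and cancel. So B^2 = -49/25.
Answer: rotation, certificate B^2 = -49/25. The scalar -49/25 is the complete invariant here: its sign names the subgroup type.


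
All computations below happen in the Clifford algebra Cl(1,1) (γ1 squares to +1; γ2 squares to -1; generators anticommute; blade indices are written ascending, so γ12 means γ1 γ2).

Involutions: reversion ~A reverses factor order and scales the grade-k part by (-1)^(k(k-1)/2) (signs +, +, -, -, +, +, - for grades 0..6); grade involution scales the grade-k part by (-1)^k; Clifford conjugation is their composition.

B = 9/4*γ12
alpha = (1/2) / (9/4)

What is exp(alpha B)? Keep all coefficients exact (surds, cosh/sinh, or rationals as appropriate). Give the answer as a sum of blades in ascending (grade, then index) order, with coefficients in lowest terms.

B^2 = (9/4)^2*(γ12)^2 = 81/16*(+1) = 81/16 (a basis 2-blade squares to minus the product of its generators' squares).
B^2 = 81/16 — a positive square means the series sums to a boost: l = 9/4, alpha*l = 1/2, so exp(alpha B) = cosh(1/2) + (sinh(1/2)/(9/4))*B = cosh(1/2) + (4*sinh(1/2)/9)*B.
Answer: cosh(1/2) + sinh(1/2)*γ12
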